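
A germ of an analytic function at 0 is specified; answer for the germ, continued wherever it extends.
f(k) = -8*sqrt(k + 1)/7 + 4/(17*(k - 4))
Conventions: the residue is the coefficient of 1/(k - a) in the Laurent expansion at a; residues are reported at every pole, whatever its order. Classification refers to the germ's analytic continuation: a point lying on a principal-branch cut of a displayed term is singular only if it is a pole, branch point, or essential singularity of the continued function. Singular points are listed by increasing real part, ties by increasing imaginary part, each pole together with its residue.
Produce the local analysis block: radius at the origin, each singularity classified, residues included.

Radius of convergence at 0: 1.
At -1: an algebraic (square-root) branch point.
At 4: a pole of order 1; residue 4/17.

Denominator factor (k - 4): pole of order 1 at 4, modulus 4.
Branch term (-8/7)*sqrt(1 - k/(-1)): its argument vanishes at k = -1, a square-root branch point, modulus 1.
The radius of convergence is the smallest modulus among the singular points: 1.
The branch term is analytic at 4 and contributes nothing to the residue; only the rational part matters.
At the order-1 pole 4 set g(k) = (k - (4))*(rational part) = 4/17.
Simple pole: residue = g(a) at a = 4, which is 4/17.
List the singular points by increasing real part (a conjugate pair: the negative imaginary part first).


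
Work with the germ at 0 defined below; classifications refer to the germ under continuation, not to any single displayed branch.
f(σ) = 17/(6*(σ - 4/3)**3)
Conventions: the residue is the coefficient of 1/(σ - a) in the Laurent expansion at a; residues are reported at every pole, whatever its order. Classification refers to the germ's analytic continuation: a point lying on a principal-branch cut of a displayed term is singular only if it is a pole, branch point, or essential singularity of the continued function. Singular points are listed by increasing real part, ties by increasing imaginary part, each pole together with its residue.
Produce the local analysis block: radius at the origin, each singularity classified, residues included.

Denominator factor (σ - 4/3)^3: pole of order 3 at 4/3, modulus 4/3.
The radius of convergence is the smallest modulus among the singular points: 4/3.
At the order-3 pole 4/3 set g(σ) = (σ - (4/3))^3*f(σ) = 17/6.
Order-3 pole: residue = g''(a)/2; g''(4/3) = 0, so the residue is 0.

Radius of convergence at 0: 4/3.
At 4/3: a pole of order 3; residue 0.


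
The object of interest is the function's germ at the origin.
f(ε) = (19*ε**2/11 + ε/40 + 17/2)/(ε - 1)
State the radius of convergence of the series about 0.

The radius of convergence is 1.

Denominator factor (ε - 1): pole of order 1 at 1, modulus 1.
The radius of convergence is the smallest modulus among the singular points: 1.


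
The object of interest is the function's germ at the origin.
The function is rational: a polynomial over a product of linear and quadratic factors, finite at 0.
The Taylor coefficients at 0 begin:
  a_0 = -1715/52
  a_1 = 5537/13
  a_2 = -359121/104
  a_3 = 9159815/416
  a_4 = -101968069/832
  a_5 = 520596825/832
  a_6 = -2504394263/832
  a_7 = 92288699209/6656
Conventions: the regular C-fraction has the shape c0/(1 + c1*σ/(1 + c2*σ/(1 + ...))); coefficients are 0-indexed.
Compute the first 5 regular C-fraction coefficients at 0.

Taylor coefficients (read off): a_0 = -1715/52, a_1 = 5537/13, a_2 = -359121/104, a_3 = 9159815/416, a_4 = -101968069/832.
c0 = a_0 = -1715/52. Peel one level at a time: if S = 1 + c*σ/S' with S'(0) = 1, then c is the σ-coefficient of S and S' = c*σ/(S - 1).
S_1 = c0/f = 1 + (452/35)*σ + (152093/2450)*σ^2 + ...; c1 = 452/35.
S_2 = c1*σ/(S_1 - 1) = 1 + (-152093/31640)*σ + (11466931/817216)*σ^2 + ...; c2 = -152093/31640.
S_3 = c2*σ/(S_2 - 1) = 1 + (401342585/137492072)*σ + (1797404098455/370116490384)*σ^2 + ...; c3 = 401342585/137492072.
S_4 = c3*σ/(S_3 - 1) = 1 + (-118429541181/71185303534)*σ + ...; c4 = -118429541181/71185303534.

The regular C-fraction coefficients are [-1715/52, 452/35, -152093/31640, 401342585/137492072, -118429541181/71185303534].


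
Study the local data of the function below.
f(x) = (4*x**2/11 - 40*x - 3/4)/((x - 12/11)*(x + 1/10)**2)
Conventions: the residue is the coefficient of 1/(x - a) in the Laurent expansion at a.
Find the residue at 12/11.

At the order-1 pole 12/11 set g(x) = (x - (12/11))*f(x) = (4*x**2/11 - 40*x - 3/4)/(x + 1/10)**2.
Simple pole: residue = g(a) at a = 12/11, which is -5850225/188771.

The residue is -5850225/188771.


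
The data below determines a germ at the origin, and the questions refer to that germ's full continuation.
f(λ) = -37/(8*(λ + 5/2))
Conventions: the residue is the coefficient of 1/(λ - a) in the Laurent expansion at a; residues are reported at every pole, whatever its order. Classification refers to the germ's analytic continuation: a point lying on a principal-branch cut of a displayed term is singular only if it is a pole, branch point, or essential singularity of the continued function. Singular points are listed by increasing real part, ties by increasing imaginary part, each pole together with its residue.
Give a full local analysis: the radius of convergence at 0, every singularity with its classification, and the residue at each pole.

Radius of convergence at 0: 5/2.
At -5/2: a pole of order 1; residue -37/8.

Denominator factor (λ + 5/2): pole of order 1 at -5/2, modulus 5/2.
The radius of convergence is the smallest modulus among the singular points: 5/2.
At the order-1 pole -5/2 set g(λ) = (λ - (-5/2))*f(λ) = -37/8.
Simple pole: residue = g(a) at a = -5/2, which is -37/8.


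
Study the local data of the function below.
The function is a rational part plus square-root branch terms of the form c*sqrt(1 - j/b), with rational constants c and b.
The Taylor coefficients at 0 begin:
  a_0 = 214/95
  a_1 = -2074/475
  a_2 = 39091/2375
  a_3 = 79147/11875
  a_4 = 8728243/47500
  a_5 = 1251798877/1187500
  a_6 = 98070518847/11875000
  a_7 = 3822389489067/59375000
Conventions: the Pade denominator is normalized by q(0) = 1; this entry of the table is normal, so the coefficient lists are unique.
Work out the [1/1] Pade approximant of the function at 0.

The Pade approximant has numerator coefficients [214/95, 2031999/492575]; denominator coefficients [1, 39091/10370].

Taylor coefficients needed (read off): a_0 = 214/95, a_1 = -2074/475, a_2 = 39091/2375.
Write the denominator as Q(j) = 1 + q1*j. Requiring Q*f - P = O(j^3) with deg P <= 1 kills the coefficients of j^2..j^2 in Q*f:
  j^2: a_2 + q1*a_1 = 0, i.e. 39091/2375 + (-2074/475)*q1 = 0.
Solving this linear system: q1 = 39091/10370.
The numerator is Q*f truncated at degree 1: P0 = a_0 = 214/95; P1 = a_1 + q1*a_0 = 2031999/492575.


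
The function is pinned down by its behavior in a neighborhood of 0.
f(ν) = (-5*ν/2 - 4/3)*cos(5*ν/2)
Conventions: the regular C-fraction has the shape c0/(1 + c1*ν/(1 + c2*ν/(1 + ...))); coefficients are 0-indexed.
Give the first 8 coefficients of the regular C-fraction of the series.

Taylor coefficients (expand at 0): a_0 = -4/3, a_1 = -5/2, a_2 = 25/6, a_3 = 125/16, a_4 = -625/288, a_5 = -3125/768, a_6 = 3125/6912, a_7 = 15625/18432.
c0 = a_0 = -4/3. Peel one level at a time: if S = 1 + c*ν/S' with S'(0) = 1, then c is the ν-coefficient of S and S' = c*ν/(S - 1).
S_1 = c0/f = 1 + (-15/8)*ν + (425/64)*ν^2 + ...; c1 = -15/8.
S_2 = c1*ν/(S_1 - 1) = 1 + (85/24)*ν + (425/72)*ν^2 + ...; c2 = 85/24.
S_3 = c2*ν/(S_2 - 1) = 1 + (-5/3)*ν + (-125/102)*ν^2 + ...; c3 = -5/3.
S_4 = c3*ν/(S_3 - 1) = 1 + (-25/34)*ν + (-3875/4624)*ν^2 + ...; c4 = -25/34.
S_5 = c4*ν/(S_4 - 1) = 1 + (-155/136)*ν + (2393/1088)*ν^2 + ...; c5 = -155/136.
S_6 = c5*ν/(S_5 - 1) = 1 + (2393/1240)*ν + (40681/384400)*ν^2 + ...; c6 = 2393/1240.
S_7 = c6*ν/(S_6 - 1) = 1 + (-17/310)*ν + ...; c7 = -17/310.

The regular C-fraction coefficients are [-4/3, -15/8, 85/24, -5/3, -25/34, -155/136, 2393/1240, -17/310].


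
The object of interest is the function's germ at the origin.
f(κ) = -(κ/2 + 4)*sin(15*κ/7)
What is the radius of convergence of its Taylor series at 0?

The factor -sin(15*κ/7) is entire and contributes no finite singular point.
The polynomial part has no poles.
No finite singular points: the Taylor series at 0 converges everywhere.

The radius of convergence is infinite.


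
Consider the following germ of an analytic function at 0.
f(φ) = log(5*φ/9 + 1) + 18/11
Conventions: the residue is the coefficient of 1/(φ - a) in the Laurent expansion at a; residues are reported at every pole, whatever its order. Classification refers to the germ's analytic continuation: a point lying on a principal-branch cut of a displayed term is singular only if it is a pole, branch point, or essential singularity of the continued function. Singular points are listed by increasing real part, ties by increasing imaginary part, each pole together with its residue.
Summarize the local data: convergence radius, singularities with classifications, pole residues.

Branch term (1)*log(1 - φ/(-9/5)): its argument vanishes at φ = -9/5, a logarithmic branch point, modulus 9/5.
The radius of convergence is the smallest modulus among the singular points: 9/5.

Radius of convergence at 0: 9/5.
At -9/5: a logarithmic branch point.


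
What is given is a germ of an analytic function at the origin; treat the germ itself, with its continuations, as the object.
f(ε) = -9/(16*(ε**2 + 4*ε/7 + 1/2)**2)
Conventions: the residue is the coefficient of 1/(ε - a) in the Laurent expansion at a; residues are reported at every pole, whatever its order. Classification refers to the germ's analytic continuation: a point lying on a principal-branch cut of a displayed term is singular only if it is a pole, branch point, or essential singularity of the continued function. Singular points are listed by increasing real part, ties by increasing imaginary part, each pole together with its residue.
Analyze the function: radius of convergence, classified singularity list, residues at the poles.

Denominator factor (ε**2 + 4*ε/7 + 1/2)^2: discriminant -82/49, complex-conjugate roots (-2/7) + ((1/14)*sqrt(82))*i and (-2/7) - ((1/14)*sqrt(82))*i; poles of order 2, moduli (1/2)*sqrt(2) and (1/2)*sqrt(2).
The radius of convergence is the smallest modulus among the singular points: (1/2)*sqrt(2).
The factor ε**2 + 4*ε/7 + 1/2 splits as (ε - a)(ε - a') with a = (-2/7) - ((1/14)*sqrt(82))*i, a' = (-2/7) + ((1/14)*sqrt(82))*i. At the order-2 pole a set g(ε) = (ε - a)^2*f(ε) = [-9/16] / (ε - a')^2.
Order-2 pole: residue = g'(a); g'((-2/7) - ((1/14)*sqrt(82))*i) = -((3087/53792)*sqrt(82))*i, so the residue is -((3087/53792)*sqrt(82))*i.
The factor ε**2 + 4*ε/7 + 1/2 splits as (ε - a)(ε - a') with a = (-2/7) + ((1/14)*sqrt(82))*i, a' = (-2/7) - ((1/14)*sqrt(82))*i. At the order-2 pole a set g(ε) = (ε - a)^2*f(ε) = [-9/16] / (ε - a')^2.
Order-2 pole: residue = g'(a); g'((-2/7) + ((1/14)*sqrt(82))*i) = ((3087/53792)*sqrt(82))*i, so the residue is ((3087/53792)*sqrt(82))*i.
List the singular points by increasing real part (a conjugate pair: the negative imaginary part first).

Radius of convergence at 0: (1/2)*sqrt(2).
At (-2/7) - ((1/14)*sqrt(82))*i: a pole of order 2; residue -((3087/53792)*sqrt(82))*i.
At (-2/7) + ((1/14)*sqrt(82))*i: a pole of order 2; residue ((3087/53792)*sqrt(82))*i.


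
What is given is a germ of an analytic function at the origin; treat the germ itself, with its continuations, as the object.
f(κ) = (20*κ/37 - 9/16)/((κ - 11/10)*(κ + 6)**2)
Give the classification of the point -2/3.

Denominator factors: κ - 11/10 = -53/30 at κ = -2/3; κ + 6 = 16/3 at κ = -2/3 — none vanishes.
So the germ continues analytically to -2/3.

The point is a regular point.


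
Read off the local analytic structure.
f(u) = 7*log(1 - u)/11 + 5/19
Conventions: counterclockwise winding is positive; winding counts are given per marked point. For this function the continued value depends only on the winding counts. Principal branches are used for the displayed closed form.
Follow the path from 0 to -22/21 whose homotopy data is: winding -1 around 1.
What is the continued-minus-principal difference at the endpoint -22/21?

Continued minus principal equals -(14/11)*pi*i.

The rational part is single-valued and drops out of the difference; each branch term changes only by its own monodromy.
(7/11)*log(1 - u/(1)): each positive loop around 1 adds 2*pi*i to the log, so winding -1 contributes (7/11)*(-1)*2*pi*i = -(14/11)*pi*i.
Summing the contributions at u = -22/21 gives -(14/11)*pi*i.


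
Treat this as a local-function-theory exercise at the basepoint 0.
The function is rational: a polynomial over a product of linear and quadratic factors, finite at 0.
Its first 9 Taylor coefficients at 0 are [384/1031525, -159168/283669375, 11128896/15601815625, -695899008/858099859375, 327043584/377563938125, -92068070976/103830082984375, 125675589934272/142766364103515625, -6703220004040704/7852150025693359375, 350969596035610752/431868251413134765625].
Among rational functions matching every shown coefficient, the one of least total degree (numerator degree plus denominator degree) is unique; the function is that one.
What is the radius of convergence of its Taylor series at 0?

No rational of total degree below 7 reproduces all 9 coefficients; solving the [1/6] Pade equations on them gives f(w) = (-3*w/5 - 30/31)/((w - 11)**3*(w + 5/4)**3), whose expansion matches every shown term.
Denominator factor (w - 11)^3: pole of order 3 at 11, modulus 11.
Denominator factor (w + 5/4)^3: pole of order 3 at -5/4, modulus 5/4.
The radius of convergence is the smallest modulus among the singular points: 5/4.

The radius of convergence is 5/4.


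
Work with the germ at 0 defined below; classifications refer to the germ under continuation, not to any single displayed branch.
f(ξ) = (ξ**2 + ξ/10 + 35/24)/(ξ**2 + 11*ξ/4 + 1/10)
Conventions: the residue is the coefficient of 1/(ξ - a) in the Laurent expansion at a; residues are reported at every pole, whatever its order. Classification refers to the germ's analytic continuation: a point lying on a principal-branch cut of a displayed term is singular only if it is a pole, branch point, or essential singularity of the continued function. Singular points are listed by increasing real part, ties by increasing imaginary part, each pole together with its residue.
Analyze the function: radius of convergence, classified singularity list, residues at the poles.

Denominator factor (ξ**2 + 11*ξ/4 + 1/10): discriminant 573/80, real irrational roots -11/8 + (1/40)*sqrt(2865) and -11/8 - (1/40)*sqrt(2865); poles of order 1, moduli 11/8 - (1/40)*sqrt(2865) and 11/8 + (1/40)*sqrt(2865).
The radius of convergence is the smallest modulus among the singular points: 11/8 - (1/40)*sqrt(2865).
The factor ξ**2 + 11*ξ/4 + 1/10 splits as (ξ - a)(ξ - a') with a = -11/8 - (1/40)*sqrt(2865), a' = -11/8 + (1/40)*sqrt(2865). At the order-1 pole a set g(ξ) = (ξ - a)*f(ξ) = [ξ**2 + ξ/10 + 35/24] / (ξ - a').
Simple pole: residue = g(a) at a = -11/8 - (1/40)*sqrt(2865), which is -53/40 - (2401/68760)*sqrt(2865).
The factor ξ**2 + 11*ξ/4 + 1/10 splits as (ξ - a)(ξ - a') with a = -11/8 + (1/40)*sqrt(2865), a' = -11/8 - (1/40)*sqrt(2865). At the order-1 pole a set g(ξ) = (ξ - a)*f(ξ) = [ξ**2 + ξ/10 + 35/24] / (ξ - a').
Simple pole: residue = g(a) at a = -11/8 + (1/40)*sqrt(2865), which is -53/40 + (2401/68760)*sqrt(2865).
List the singular points by increasing real part (a conjugate pair: the negative imaginary part first).

Radius of convergence at 0: 11/8 - (1/40)*sqrt(2865).
At -11/8 - (1/40)*sqrt(2865): a pole of order 1; residue -53/40 - (2401/68760)*sqrt(2865).
At -11/8 + (1/40)*sqrt(2865): a pole of order 1; residue -53/40 + (2401/68760)*sqrt(2865).


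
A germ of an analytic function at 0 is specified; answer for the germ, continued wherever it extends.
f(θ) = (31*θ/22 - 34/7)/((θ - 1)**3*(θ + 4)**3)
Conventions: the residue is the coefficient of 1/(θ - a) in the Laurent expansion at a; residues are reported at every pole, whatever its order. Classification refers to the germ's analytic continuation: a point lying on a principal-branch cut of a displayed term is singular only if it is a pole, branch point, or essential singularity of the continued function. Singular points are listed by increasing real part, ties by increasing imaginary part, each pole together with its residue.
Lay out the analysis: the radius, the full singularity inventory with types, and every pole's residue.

Radius of convergence at 0: 1.
At -4: a pole of order 3; residue 6441/481250.
At 1: a pole of order 3; residue -6441/481250.

Denominator factor (θ + 4)^3: pole of order 3 at -4, modulus 4.
Denominator factor (θ - 1)^3: pole of order 3 at 1, modulus 1.
The radius of convergence is the smallest modulus among the singular points: 1.
At the order-3 pole -4 set g(θ) = (θ - (-4))^3*f(θ) = (31*θ/22 - 34/7)/(θ - 1)**3.
Order-3 pole: residue = g''(a)/2; g''(-4) = 6441/240625, so the residue is 6441/481250.
At the order-3 pole 1 set g(θ) = (θ - (1))^3*f(θ) = (31*θ/22 - 34/7)/(θ + 4)**3.
Order-3 pole: residue = g''(a)/2; g''(1) = -6441/240625, so the residue is -6441/481250.
List the singular points by increasing real part (a conjugate pair: the negative imaginary part first).


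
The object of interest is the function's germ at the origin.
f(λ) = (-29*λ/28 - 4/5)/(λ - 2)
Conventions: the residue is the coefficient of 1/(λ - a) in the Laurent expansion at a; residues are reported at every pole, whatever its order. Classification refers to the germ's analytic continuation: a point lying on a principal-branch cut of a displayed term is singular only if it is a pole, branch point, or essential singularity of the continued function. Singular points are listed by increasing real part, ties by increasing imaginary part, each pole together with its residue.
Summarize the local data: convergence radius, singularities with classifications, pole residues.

Denominator factor (λ - 2): pole of order 1 at 2, modulus 2.
The radius of convergence is the smallest modulus among the singular points: 2.
At the order-1 pole 2 set g(λ) = (λ - (2))*f(λ) = -29*λ/28 - 4/5.
Simple pole: residue = g(a) at a = 2, which is -201/70.

Radius of convergence at 0: 2.
At 2: a pole of order 1; residue -201/70.


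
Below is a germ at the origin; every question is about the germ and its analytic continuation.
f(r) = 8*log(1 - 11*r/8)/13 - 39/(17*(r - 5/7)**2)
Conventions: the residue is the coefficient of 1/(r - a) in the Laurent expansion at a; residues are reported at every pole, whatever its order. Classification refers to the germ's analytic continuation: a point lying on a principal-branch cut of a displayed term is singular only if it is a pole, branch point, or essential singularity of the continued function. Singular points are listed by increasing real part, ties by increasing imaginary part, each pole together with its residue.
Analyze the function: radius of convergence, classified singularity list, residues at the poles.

Radius of convergence at 0: 5/7.
At 5/7: a pole of order 2; residue 0.
At 8/11: a logarithmic branch point.

Denominator factor (r - 5/7)^2: pole of order 2 at 5/7, modulus 5/7.
Branch term (8/13)*log(1 - r/(8/11)): its argument vanishes at r = 8/11, a logarithmic branch point, modulus 8/11.
The radius of convergence is the smallest modulus among the singular points: 5/7.
The branch term is analytic at 5/7 and contributes nothing to the residue; only the rational part matters.
At the order-2 pole 5/7 set g(r) = (r - (5/7))^2*(rational part) = -39/17.
Order-2 pole: residue = g'(a); g'(5/7) = 0, so the residue is 0.
List the singular points by increasing real part (a conjugate pair: the negative imaginary part first).


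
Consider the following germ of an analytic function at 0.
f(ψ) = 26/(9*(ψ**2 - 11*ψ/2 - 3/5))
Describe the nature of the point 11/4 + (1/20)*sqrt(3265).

The point is a pole of order 1.

The denominator factor ψ**2 - 11*ψ/2 - 3/5 vanishes at 11/4 + (1/20)*sqrt(3265) and appears to the power 1; the numerator there equals 26/9, nonzero, and no other factor vanishes.
Hence a pole whose order is the multiplicity, 1.


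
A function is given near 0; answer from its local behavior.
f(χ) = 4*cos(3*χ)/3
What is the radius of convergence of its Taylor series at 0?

The radius of convergence is infinite.

The factor cos(3*χ) is entire and contributes no finite singular point.
The polynomial part has no poles.
No finite singular points: the Taylor series at 0 converges everywhere.


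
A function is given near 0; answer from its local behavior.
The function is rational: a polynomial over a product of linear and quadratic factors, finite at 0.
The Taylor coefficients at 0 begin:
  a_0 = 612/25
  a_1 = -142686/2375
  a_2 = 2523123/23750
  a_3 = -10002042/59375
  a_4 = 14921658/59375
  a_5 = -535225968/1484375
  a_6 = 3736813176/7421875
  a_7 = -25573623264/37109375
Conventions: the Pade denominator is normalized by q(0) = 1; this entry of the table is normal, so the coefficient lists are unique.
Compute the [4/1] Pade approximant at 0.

Taylor coefficients needed (read off): a_0 = 612/25, a_1 = -142686/2375, a_2 = 2523123/23750, a_3 = -10002042/59375, a_4 = 14921658/59375, a_5 = -535225968/1484375.
Write the denominator as Q(δ) = 1 + q1*δ. Requiring Q*f - P = O(δ^6) with deg P <= 4 kills the coefficients of δ^5..δ^5 in Q*f:
  δ^5: a_5 + q1*a_4 = 0, i.e. -535225968/1484375 + (14921658/59375)*q1 = 0.
Solving this linear system: q1 = 1101288/767575.
The numerator is Q*f truncated at degree 4: P0 = a_0 = 612/25; P1 = a_1 + q1*a_0 = -9098664426/364598125; P2 = a_2 + q1*a_1 = 73060468209/3645981250; P3 = a_3 + q1*a_2 = -146120936418/9114953125; P4 = a_4 + q1*a_3 = 438362809254/45574765625.

The Pade approximant has numerator coefficients [612/25, -9098664426/364598125, 73060468209/3645981250, -146120936418/9114953125, 438362809254/45574765625]; denominator coefficients [1, 1101288/767575].


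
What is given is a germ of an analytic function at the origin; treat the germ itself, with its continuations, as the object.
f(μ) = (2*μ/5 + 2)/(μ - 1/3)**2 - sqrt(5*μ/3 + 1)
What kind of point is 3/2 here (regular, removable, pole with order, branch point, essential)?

The point is a regular point.

Denominator factors: μ - 1/3 = 7/6 at μ = 3/2 — none vanishes.
Branch term sqrt(1 - μ/(-3/5)): argument at 3/2 is 7/2, nonzero, so 3/2 is not its branch point (a point on a principal cut is still regular for the continued germ).
So the germ continues analytically to 3/2.


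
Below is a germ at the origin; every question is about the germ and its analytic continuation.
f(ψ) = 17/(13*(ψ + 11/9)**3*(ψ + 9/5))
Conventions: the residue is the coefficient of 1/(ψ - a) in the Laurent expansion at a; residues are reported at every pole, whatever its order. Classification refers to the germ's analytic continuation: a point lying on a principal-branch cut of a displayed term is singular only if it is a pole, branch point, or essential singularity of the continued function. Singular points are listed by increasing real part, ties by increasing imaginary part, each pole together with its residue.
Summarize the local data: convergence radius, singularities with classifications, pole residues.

Denominator factor (ψ + 9/5): pole of order 1 at -9/5, modulus 9/5.
Denominator factor (ψ + 11/9)^3: pole of order 3 at -11/9, modulus 11/9.
The radius of convergence is the smallest modulus among the singular points: 11/9.
At the order-1 pole -9/5 set g(ψ) = (ψ - (-9/5))*f(ψ) = 17/(13*(ψ + 11/9)**3).
Simple pole: residue = g(a) at a = -9/5, which is -1549125/228488.
At the order-3 pole -11/9 set g(ψ) = (ψ - (-11/9))^3*f(ψ) = 17/(13*(ψ + 9/5)).
Order-3 pole: residue = g''(a)/2; g''(-11/9) = 1549125/114244, so the residue is 1549125/228488.
List the singular points by increasing real part (a conjugate pair: the negative imaginary part first).

Radius of convergence at 0: 11/9.
At -9/5: a pole of order 1; residue -1549125/228488.
At -11/9: a pole of order 3; residue 1549125/228488.


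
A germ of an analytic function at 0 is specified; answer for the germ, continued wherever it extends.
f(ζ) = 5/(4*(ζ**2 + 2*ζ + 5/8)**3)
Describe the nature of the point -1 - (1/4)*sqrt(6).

The point is a pole of order 3.

The denominator factor ζ**2 + 2*ζ + 5/8 vanishes at -1 - (1/4)*sqrt(6) and appears to the power 3; the numerator there equals 5/4, nonzero, and no other factor vanishes.
Hence a pole whose order is the multiplicity, 3.


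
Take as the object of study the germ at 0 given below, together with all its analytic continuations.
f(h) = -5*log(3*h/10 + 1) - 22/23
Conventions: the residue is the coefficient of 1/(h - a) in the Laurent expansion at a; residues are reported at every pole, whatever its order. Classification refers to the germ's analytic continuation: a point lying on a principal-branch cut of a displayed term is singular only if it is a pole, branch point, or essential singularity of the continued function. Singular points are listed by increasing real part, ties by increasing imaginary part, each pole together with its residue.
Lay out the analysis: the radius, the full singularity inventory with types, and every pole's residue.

Branch term (-5)*log(1 - h/(-10/3)): its argument vanishes at h = -10/3, a logarithmic branch point, modulus 10/3.
The radius of convergence is the smallest modulus among the singular points: 10/3.

Radius of convergence at 0: 10/3.
At -10/3: a logarithmic branch point.


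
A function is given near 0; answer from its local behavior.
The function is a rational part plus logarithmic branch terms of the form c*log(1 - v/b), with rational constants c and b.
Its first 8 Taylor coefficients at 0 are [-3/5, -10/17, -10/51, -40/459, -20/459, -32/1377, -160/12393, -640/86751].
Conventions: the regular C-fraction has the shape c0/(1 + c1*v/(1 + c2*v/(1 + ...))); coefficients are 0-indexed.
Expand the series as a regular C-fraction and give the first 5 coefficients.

Taylor coefficients (read off): a_0 = -3/5, a_1 = -10/17, a_2 = -10/51, a_3 = -40/459, a_4 = -20/459.
c0 = a_0 = -3/5. Peel one level at a time: if S = 1 + c*v/S' with S'(0) = 1, then c is the v-coefficient of S and S' = c*v/(S - 1).
S_1 = c0/f = 1 + (-50/51)*v + (550/867)*v^2 + ...; c1 = -50/51.
S_2 = c1*v/(S_1 - 1) = 1 + (11/17)*v + (-1/27)*v^2 + ...; c2 = 11/17.
S_3 = c2*v/(S_2 - 1) = 1 + (17/297)*v + (1972/88209)*v^2 + ...; c3 = 17/297.
S_4 = c3*v/(S_3 - 1) = 1 + (-116/297)*v + ...; c4 = -116/297.

The regular C-fraction coefficients are [-3/5, -50/51, 11/17, 17/297, -116/297].


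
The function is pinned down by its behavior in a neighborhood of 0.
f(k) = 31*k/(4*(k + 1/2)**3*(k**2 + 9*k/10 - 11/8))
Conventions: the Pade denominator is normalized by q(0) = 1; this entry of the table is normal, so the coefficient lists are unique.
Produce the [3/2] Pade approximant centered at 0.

Taylor coefficients needed (expand at 0): a_0 = 0, a_1 = -496/11, a_2 = 145824/605, a_3 = -31851136/33275, a_4 = 5775931904/1830125, a_5 = -951429350656/100656875.
Write the denominator as Q(k) = 1 + q1*k + q2*k^2. Requiring Q*f - P = O(k^6) with deg P <= 3 kills the coefficients of k^4..k^5 in Q*f:
  k^4: a_4 + q1*a_3 + q2*a_2 = 0, i.e. 5775931904/1830125 + (-31851136/33275)*q1 + (145824/605)*q2 = 0.
  k^5: a_5 + q1*a_4 + q2*a_3 = 0, i.e. -951429350656/100656875 + (5775931904/1830125)*q1 + (-31851136/33275)*q2 = 0.
Solving this linear system: q1 = 1899223/397760, q2 = 116709/19888.
The numerator is Q*f truncated at degree 3: P0 = a_0 = 0; P1 = a_1 + q1*a_0 = -496/11; P2 = a_2 + q1*a_1 + q2*a_0 = 127937/4972; P3 = a_3 + q1*a_2 + q2*a_1 = -176359/2486.

The Pade approximant has numerator coefficients [0, -496/11, 127937/4972, -176359/2486]; denominator coefficients [1, 1899223/397760, 116709/19888].


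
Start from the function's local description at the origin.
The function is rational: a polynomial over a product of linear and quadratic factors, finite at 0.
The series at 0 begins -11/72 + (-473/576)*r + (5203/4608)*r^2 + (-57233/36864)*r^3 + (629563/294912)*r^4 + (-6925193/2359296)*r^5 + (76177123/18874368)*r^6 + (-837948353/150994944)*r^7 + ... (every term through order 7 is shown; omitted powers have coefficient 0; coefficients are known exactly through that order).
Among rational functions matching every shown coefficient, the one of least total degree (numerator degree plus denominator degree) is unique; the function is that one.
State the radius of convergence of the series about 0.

No rational of total degree below 2 reproduces all 8 coefficients; solving the [1/1] Pade equations on them gives f(r) = (-3*r/4 - 1/9)/(r + 8/11), whose expansion matches every shown term.
Denominator factor (r + 8/11): pole of order 1 at -8/11, modulus 8/11.
The radius of convergence is the smallest modulus among the singular points: 8/11.

The radius of convergence is 8/11.


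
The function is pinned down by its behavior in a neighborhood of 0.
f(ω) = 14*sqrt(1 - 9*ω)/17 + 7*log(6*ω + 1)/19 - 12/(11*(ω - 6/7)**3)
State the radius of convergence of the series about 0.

Denominator factor (ω - 6/7)^3: pole of order 3 at 6/7, modulus 6/7.
Branch term (7/19)*log(1 - ω/(-1/6)): its argument vanishes at ω = -1/6, a logarithmic branch point, modulus 1/6.
Branch term (14/17)*sqrt(1 - ω/(1/9)): its argument vanishes at ω = 1/9, a square-root branch point, modulus 1/9.
The radius of convergence is the smallest modulus among the singular points: 1/9.

The radius of convergence is 1/9.


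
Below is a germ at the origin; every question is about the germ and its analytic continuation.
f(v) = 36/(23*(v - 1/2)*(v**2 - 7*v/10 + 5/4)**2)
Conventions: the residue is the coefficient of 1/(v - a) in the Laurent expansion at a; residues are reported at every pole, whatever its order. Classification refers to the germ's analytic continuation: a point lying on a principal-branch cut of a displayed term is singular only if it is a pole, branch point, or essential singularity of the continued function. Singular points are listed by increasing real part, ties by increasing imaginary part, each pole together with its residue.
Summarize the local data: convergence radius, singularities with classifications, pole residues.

Radius of convergence at 0: 1/2.
At (7/20) - ((1/20)*sqrt(451))*i: a pole of order 2; residue (-7200/12167) - ((14709600/2474779967)*sqrt(451))*i.
At (7/20) + ((1/20)*sqrt(451))*i: a pole of order 2; residue (-7200/12167) + ((14709600/2474779967)*sqrt(451))*i.
At 1/2: a pole of order 1; residue 14400/12167.


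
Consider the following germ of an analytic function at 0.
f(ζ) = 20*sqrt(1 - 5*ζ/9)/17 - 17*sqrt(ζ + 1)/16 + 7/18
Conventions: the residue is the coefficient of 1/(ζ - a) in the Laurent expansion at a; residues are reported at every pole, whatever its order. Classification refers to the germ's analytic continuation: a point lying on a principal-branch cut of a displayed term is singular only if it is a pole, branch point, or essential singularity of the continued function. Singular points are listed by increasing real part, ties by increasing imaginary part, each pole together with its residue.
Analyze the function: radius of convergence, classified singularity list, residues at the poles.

Branch term (20/17)*sqrt(1 - ζ/(9/5)): its argument vanishes at ζ = 9/5, a square-root branch point, modulus 9/5.
Branch term (-17/16)*sqrt(1 - ζ/(-1)): its argument vanishes at ζ = -1, a square-root branch point, modulus 1.
The radius of convergence is the smallest modulus among the singular points: 1.
List the singular points by increasing real part (a conjugate pair: the negative imaginary part first).

Radius of convergence at 0: 1.
At -1: an algebraic (square-root) branch point.
At 9/5: an algebraic (square-root) branch point.


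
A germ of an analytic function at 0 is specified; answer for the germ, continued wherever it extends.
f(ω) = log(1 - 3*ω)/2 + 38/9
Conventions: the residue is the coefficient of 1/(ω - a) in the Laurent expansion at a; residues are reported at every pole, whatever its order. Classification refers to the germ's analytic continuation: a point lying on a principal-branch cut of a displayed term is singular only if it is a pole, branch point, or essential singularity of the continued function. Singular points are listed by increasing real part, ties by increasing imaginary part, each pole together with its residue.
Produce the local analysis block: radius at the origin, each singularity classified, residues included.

Branch term (1/2)*log(1 - ω/(1/3)): its argument vanishes at ω = 1/3, a logarithmic branch point, modulus 1/3.
The radius of convergence is the smallest modulus among the singular points: 1/3.

Radius of convergence at 0: 1/3.
At 1/3: a logarithmic branch point.


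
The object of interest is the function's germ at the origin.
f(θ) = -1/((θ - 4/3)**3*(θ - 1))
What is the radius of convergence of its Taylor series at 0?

The radius of convergence is 1.

Denominator factor (θ - 1): pole of order 1 at 1, modulus 1.
Denominator factor (θ - 4/3)^3: pole of order 3 at 4/3, modulus 4/3.
The radius of convergence is the smallest modulus among the singular points: 1.


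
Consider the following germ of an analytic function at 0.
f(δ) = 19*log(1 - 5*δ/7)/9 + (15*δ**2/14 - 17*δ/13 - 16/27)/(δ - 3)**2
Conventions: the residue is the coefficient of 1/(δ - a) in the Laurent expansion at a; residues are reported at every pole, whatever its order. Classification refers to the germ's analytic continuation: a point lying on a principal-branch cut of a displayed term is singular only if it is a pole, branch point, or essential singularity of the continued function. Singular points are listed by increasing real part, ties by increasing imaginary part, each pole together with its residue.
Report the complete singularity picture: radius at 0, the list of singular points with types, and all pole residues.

Radius of convergence at 0: 7/5.
At 7/5: a logarithmic branch point.
At 3: a pole of order 2; residue 466/91.

Denominator factor (δ - 3)^2: pole of order 2 at 3, modulus 3.
Branch term (19/9)*log(1 - δ/(7/5)): its argument vanishes at δ = 7/5, a logarithmic branch point, modulus 7/5.
The radius of convergence is the smallest modulus among the singular points: 7/5.
The branch term is analytic at 3 and contributes nothing to the residue; only the rational part matters.
At the order-2 pole 3 set g(δ) = (δ - (3))^2*(rational part) = 15*δ**2/14 - 17*δ/13 - 16/27.
Order-2 pole: residue = g'(a); g'(3) = 466/91, so the residue is 466/91.
List the singular points by increasing real part (a conjugate pair: the negative imaginary part first).


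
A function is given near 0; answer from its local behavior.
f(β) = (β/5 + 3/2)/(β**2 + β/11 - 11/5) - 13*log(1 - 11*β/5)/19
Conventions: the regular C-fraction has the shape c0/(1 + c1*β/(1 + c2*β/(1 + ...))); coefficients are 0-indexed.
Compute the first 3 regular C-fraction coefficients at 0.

The regular C-fraction coefficients are [-15/22, 350551/172425, -1498823086/499535175].

Taylor coefficients (expand at 0): a_0 = -15/22, a_1 = 350551/252890, a_2 = 205163473/152998450.
c0 = a_0 = -15/22. Peel one level at a time: if S = 1 + c*β/S' with S'(0) = 1, then c is the β-coefficient of S and S' = c*β/(S - 1).
S_1 = c0/f = 1 + (350551/172425)*β + (1498823086/245705625)*β^2 + ...; c1 = 350551/172425.
S_2 = c1*β/(S_1 - 1) = 1 + (-1498823086/499535175)*β + ...; c2 = -1498823086/499535175.


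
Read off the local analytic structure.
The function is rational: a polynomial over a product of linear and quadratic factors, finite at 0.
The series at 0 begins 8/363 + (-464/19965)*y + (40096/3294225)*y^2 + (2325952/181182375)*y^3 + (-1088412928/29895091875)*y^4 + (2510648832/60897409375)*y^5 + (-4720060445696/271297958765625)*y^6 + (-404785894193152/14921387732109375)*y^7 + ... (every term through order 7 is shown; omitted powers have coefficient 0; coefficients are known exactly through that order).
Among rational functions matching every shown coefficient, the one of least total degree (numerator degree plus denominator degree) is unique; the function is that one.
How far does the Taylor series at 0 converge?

No rational of total degree below 5 reproduces all 8 coefficients; solving the [0/5] Pade equations on them gives f(y) = -11/(4*(y - 11/2)**3*(y**2 + 6*y/5 + 3/4)), whose expansion matches every shown term.
Denominator factor (y - 11/2)^3: pole of order 3 at 11/2, modulus 11/2.
Denominator factor (y**2 + 6*y/5 + 3/4): discriminant -39/25, complex-conjugate roots (-3/5) + ((1/10)*sqrt(39))*i and (-3/5) - ((1/10)*sqrt(39))*i; poles of order 1, moduli (1/2)*sqrt(3) and (1/2)*sqrt(3).
The radius of convergence is the smallest modulus among the singular points: (1/2)*sqrt(3).

The radius of convergence is (1/2)*sqrt(3).


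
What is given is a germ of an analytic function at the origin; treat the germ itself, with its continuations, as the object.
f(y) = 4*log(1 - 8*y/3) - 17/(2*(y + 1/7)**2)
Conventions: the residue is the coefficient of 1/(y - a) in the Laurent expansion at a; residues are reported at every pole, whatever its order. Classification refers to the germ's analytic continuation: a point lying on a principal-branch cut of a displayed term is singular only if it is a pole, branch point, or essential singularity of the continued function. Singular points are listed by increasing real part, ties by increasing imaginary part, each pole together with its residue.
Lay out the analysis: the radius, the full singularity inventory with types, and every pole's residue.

Radius of convergence at 0: 1/7.
At -1/7: a pole of order 2; residue 0.
At 3/8: a logarithmic branch point.

Denominator factor (y + 1/7)^2: pole of order 2 at -1/7, modulus 1/7.
Branch term (4)*log(1 - y/(3/8)): its argument vanishes at y = 3/8, a logarithmic branch point, modulus 3/8.
The radius of convergence is the smallest modulus among the singular points: 1/7.
The branch term is analytic at -1/7 and contributes nothing to the residue; only the rational part matters.
At the order-2 pole -1/7 set g(y) = (y - (-1/7))^2*(rational part) = -17/2.
Order-2 pole: residue = g'(a); g'(-1/7) = 0, so the residue is 0.
List the singular points by increasing real part (a conjugate pair: the negative imaginary part first).


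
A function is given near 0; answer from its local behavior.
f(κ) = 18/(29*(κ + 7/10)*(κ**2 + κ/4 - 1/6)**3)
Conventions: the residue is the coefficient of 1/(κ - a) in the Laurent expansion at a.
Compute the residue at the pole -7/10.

The residue is 3888000000/20444101.

At the order-1 pole -7/10 set g(κ) = (κ - (-7/10))*f(κ) = 18/(29*(κ**2 + κ/4 - 1/6)**3).
Simple pole: residue = g(a) at a = -7/10, which is 3888000000/20444101.


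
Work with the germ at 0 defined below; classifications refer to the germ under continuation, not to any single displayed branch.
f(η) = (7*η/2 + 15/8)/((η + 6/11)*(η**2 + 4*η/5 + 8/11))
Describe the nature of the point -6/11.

The point is a pole of order 1.

The denominator factor η + 6/11 vanishes at -6/11 and appears to the power 1; the numerator there equals -3/88, nonzero, and no other factor vanishes.
Hence a pole whose order is the multiplicity, 1.


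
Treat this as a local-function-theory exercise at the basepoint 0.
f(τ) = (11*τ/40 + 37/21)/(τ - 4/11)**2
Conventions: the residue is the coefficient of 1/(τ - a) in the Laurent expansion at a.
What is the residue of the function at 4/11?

The residue is 11/40.

At the order-2 pole 4/11 set g(τ) = (τ - (4/11))^2*f(τ) = 11*τ/40 + 37/21.
Order-2 pole: residue = g'(a); g'(4/11) = 11/40, so the residue is 11/40.


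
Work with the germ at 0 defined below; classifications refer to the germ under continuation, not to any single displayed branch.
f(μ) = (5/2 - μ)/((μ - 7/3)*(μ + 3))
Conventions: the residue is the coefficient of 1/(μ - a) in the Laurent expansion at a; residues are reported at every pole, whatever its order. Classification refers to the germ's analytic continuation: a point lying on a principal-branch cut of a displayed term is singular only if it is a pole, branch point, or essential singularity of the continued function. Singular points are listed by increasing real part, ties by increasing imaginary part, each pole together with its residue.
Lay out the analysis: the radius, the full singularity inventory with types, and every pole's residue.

Radius of convergence at 0: 7/3.
At -3: a pole of order 1; residue -33/32.
At 7/3: a pole of order 1; residue 1/32.

Denominator factor (μ + 3): pole of order 1 at -3, modulus 3.
Denominator factor (μ - 7/3): pole of order 1 at 7/3, modulus 7/3.
The radius of convergence is the smallest modulus among the singular points: 7/3.
At the order-1 pole -3 set g(μ) = (μ - (-3))*f(μ) = (5/2 - μ)/(μ - 7/3).
Simple pole: residue = g(a) at a = -3, which is -33/32.
At the order-1 pole 7/3 set g(μ) = (μ - (7/3))*f(μ) = (5/2 - μ)/(μ + 3).
Simple pole: residue = g(a) at a = 7/3, which is 1/32.
List the singular points by increasing real part (a conjugate pair: the negative imaginary part first).
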